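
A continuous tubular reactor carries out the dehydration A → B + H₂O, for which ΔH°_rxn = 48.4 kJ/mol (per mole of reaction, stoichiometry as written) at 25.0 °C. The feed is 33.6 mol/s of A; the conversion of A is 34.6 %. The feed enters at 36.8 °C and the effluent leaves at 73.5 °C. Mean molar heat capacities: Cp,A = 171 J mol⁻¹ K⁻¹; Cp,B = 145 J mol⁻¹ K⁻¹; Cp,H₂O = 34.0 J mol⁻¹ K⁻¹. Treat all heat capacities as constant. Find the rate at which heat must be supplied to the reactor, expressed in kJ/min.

Q_in = 46700 kJ/min

Extent of reaction ξ = 0.346 × 33.6 = 11.626 mol/s
Reaction term: ξ·ΔH°_rxn = 11.626 × 48.4 = 562.68 kJ/s
Sensible, feed 36.8→25 °C: -67.798 kJ/s
Outlet flows (mol/s): A 21.974, B 11.626, H₂O 11.626
Sensible, products 25→73.5 °C: 283.17 kJ/s
Q = ΔH = 778.05 kJ/s = 778.05 kW
Heat supplied = 46683 kJ/min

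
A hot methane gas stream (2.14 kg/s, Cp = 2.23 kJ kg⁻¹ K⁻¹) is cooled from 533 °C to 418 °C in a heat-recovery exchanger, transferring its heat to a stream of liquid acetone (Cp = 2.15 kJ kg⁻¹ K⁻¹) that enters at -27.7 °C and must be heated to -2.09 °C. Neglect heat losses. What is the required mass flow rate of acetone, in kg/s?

Heat released by hot stream: Q = 2.14 × 2.23 × (533 − 418) = 548.8 kJ/s
Energy balance on cold side (adiabatic exchanger): Q = ṁ_c·Cp_c·(T_c,out − T_c,in)
ṁ_c = 548.8 / [2.15 × (-2.09 − -27.7)] = 9.9671 kg/s

ṁ_c = 9.97 kg/s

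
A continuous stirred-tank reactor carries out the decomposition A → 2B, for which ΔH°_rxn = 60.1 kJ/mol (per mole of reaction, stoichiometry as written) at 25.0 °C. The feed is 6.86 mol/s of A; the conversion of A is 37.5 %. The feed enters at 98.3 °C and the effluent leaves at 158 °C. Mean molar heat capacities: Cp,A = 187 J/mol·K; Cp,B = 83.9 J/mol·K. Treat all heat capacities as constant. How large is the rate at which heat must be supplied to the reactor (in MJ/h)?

Extent of reaction ξ = 0.375 × 6.86 = 2.5725 mol/s
Reaction term: ξ·ΔH°_rxn = 2.5725 × 60.1 = 154.61 kJ/s
Sensible, feed 98.3→25 °C: -94.031 kJ/s
Outlet flows (mol/s): A 4.2875, B 5.145
Sensible, products 25→158 °C: 164.05 kJ/s
Q = ΔH = 224.62 kJ/s = 224.62 kW
Heat supplied = 808.64 MJ/h

Q_in = 809 MJ/h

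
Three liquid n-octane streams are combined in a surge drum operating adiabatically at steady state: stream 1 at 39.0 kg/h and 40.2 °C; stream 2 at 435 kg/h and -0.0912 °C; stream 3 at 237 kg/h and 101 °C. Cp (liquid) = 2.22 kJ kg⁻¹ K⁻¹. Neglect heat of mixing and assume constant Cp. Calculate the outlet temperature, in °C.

T_out = 35.8 °C

Adiabatic, steady state ⇒ Σ ṁᵢCp,ᵢ(T_out − Tᵢ) = 0
Σ ṁᵢCp,ᵢTᵢ = 39.0×2.22×40.2 + 435×2.22×-0.0912 + 237×2.22×101 = 56533
Σ ṁᵢCp,ᵢ = 39.0×2.22 + 435×2.22 + 237×2.22 = 1578.4
T_out = 56533 / 1578.4 = 35.816 °C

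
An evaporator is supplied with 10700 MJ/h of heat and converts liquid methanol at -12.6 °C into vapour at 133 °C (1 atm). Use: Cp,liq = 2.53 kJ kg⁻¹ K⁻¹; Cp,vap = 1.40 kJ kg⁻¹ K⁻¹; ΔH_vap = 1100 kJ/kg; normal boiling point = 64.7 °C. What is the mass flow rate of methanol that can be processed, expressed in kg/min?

ṁ = 128 kg/min

Δh = 2.53×(64.7−-12.6) + 1100 + 1.40×(133−64.7) = 1391.2 kJ/kg
Q = 10700 MJ/h = 2972.2 kJ/s = 178330 kJ/min
ṁ = Q/Δh = 178330 / 1391.2 = 128.19 kg/min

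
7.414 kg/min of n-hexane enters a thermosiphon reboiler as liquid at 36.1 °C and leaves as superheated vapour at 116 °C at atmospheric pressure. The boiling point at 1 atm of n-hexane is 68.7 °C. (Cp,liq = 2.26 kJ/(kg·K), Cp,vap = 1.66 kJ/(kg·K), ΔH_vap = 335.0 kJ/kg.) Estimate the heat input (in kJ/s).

liquid 36.1→68.7 °C: 73.676 kJ/kg
vaporisation at 68.7 °C: 335 kJ/kg
vapour 68.7→116 °C: 78.518 kJ/kg
Δh = 73.676 + 335 + 78.518 = 487.19 kJ/kg
Q = ṁ·Δh = 7.414 kg/min × 487.19 kJ/kg = 3612.1 kJ/min
|Q| = 60.201 kW

Q = 60.2 kJ/s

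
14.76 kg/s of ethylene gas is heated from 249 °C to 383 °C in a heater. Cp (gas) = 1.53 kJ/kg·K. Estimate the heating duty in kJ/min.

Q = ṁ·Cp·ΔT = 14.76 × 1.53 × (383 − 249) = 3026.1 kJ/s
Heating duty = 181570 kJ/min

Q = 182000 kJ/min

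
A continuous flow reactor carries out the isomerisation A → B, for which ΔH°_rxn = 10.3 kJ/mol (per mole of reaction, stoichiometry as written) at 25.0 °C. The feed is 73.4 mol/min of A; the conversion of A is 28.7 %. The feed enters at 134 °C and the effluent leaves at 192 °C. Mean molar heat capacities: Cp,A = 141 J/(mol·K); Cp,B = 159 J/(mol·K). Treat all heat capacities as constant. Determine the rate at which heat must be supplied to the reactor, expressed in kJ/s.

Q_in = 14.7 kJ/s

Extent of reaction ξ = 0.287 × 73.4 = 21.066 mol/min
Reaction term: ξ·ΔH°_rxn = 21.066 × 10.3 = 216.98 kJ/min
Sensible, feed 134→25 °C: -1128.1 kJ/min
Outlet flows (mol/min): A 52.334, B 21.066
Sensible, products 25→192 °C: 1791.7 kJ/min
Q = ΔH = 880.57 kJ/min = 14.676 kW
Heat supplied = 14.676 kJ/s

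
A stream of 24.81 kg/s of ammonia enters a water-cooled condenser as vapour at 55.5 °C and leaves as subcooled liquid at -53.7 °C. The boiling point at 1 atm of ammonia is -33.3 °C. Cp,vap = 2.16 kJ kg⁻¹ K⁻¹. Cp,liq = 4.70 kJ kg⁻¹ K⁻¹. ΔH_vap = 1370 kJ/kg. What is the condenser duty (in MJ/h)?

vapour 55.5→-33.3 °C: -191.81 kJ/kg
condensation at -33.3 °C: -1370 kJ/kg
liquid -33.3→-53.7 °C: -95.88 kJ/kg
Δh = -191.81 + -1370 + -95.88 = -1657.7 kJ/kg
Q = ṁ·Δh = 24.81 kg/s × -1657.7 kJ/kg = -41127 kJ/s
|Q| = 41127 kW = 148060 MJ/h

Q_c = 148000 MJ/h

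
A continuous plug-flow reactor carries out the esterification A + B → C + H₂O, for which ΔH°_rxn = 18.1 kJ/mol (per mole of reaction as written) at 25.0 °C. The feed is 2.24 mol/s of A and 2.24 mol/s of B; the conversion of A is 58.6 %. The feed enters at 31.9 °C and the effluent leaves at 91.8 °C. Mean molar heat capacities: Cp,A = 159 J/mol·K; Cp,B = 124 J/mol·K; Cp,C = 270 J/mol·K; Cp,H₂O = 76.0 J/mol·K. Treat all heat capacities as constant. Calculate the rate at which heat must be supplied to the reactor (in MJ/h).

Extent of reaction ξ = 0.586 × 2.24 = 1.3126 mol/s
Reaction term: ξ·ΔH°_rxn = 1.3126 × 18.1 = 23.759 kJ/s
Sensible, feed 31.9→25 °C: -4.374 kJ/s
Outlet flows (mol/s): A 0.92736, B 0.92736, C 1.3126, H₂O 1.3126
Sensible, products 25→91.8 °C: 47.87 kJ/s
Q = ΔH = 67.255 kJ/s = 67.255 kW
Heat supplied = 242.12 MJ/h

Q_in = 242 MJ/h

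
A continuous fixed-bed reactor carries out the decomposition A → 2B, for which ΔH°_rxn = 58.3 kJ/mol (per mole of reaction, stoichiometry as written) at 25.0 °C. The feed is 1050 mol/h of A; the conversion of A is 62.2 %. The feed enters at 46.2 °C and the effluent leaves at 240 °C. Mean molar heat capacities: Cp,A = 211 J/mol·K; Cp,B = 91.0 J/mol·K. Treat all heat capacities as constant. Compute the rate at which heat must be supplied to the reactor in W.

Q_in = 21400 W

Extent of reaction ξ = 0.622 × 1050 = 653.1 mol/h
Reaction term: ξ·ΔH°_rxn = 653.1 × 58.3 = 38076 kJ/h
Sensible, feed 46.2→25 °C: -4696.9 kJ/h
Outlet flows (mol/h): A 396.9, B 1306.2
Sensible, products 25→240 °C: 43561 kJ/h
Q = ΔH = 76940 kJ/h = 21.372 kW
Heat supplied = 21372 W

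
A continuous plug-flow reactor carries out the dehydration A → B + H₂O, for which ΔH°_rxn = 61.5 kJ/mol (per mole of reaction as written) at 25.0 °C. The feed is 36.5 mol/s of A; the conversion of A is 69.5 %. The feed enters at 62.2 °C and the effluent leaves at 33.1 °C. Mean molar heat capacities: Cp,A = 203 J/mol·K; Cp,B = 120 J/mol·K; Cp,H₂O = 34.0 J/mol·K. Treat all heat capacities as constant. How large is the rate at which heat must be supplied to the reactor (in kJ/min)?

Q_in = 80100 kJ/min

Extent of reaction ξ = 0.695 × 36.5 = 25.367 mol/s
Reaction term: ξ·ΔH°_rxn = 25.367 × 61.5 = 1560.1 kJ/s
Sensible, feed 62.2→25 °C: -275.63 kJ/s
Outlet flows (mol/s): A 11.133, B 25.367, H₂O 25.367
Sensible, products 25→33.1 °C: 49.949 kJ/s
Q = ΔH = 1334.4 kJ/s = 1334.4 kW
Heat supplied = 80065 kJ/min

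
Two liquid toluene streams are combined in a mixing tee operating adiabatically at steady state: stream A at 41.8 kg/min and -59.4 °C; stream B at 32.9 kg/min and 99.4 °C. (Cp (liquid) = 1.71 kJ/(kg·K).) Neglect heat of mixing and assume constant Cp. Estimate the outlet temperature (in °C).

T_out = 10.5 °C

Energy balance with Q = 0: Σ ṁᵢCp,ᵢ(T_out − Tᵢ) = 0
Σ ṁᵢCp,ᵢTᵢ = 41.8×1.71×-59.4 + 32.9×1.71×99.4 = 1346.4
Σ ṁᵢCp,ᵢ = 41.8×1.71 + 32.9×1.71 = 127.74
T_out = 1346.4 / 127.74 = 10.54 °C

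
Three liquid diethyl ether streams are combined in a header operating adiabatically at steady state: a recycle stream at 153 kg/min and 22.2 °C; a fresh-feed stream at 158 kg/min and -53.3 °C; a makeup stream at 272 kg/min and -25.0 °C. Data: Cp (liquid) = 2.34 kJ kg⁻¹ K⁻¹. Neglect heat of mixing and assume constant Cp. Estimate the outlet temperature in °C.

T_out = -20.3 °C

No heat crosses the boundary, so H_out = H_in.
T_out = Σ ṁᵢCp,ᵢTᵢ / Σ ṁᵢCp,ᵢ
      = -27670 / 1364.2 = -20.283 °C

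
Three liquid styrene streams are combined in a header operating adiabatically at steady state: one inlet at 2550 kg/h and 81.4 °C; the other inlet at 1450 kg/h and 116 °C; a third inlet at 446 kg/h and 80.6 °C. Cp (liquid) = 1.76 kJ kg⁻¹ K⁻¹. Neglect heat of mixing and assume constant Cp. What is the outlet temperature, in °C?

T_out = 92.6 °C

Energy balance with Q = 0: Σ ṁᵢCp,ᵢ(T_out − Tᵢ) = 0
T_out = Σ ṁᵢCp,ᵢTᵢ / Σ ṁᵢCp,ᵢ
      = 724620 / 7825 = 92.604 °C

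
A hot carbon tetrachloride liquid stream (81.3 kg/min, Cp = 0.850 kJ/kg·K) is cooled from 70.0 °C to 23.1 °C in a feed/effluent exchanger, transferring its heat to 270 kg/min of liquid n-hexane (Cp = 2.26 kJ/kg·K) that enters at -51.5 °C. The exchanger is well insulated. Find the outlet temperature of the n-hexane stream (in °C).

Heat released by hot stream: Q = 81.3 × 0.850 × (70.0 − 23.1) = 3241 kJ/min
Energy balance on cold side (adiabatic exchanger): Q = ṁ_c·Cp_c·(T_c,out − T_c,in)
T_c,out = -51.5 + 3241/(270 × 2.26) = -46.189 °C

T_c,out = -46.2 °C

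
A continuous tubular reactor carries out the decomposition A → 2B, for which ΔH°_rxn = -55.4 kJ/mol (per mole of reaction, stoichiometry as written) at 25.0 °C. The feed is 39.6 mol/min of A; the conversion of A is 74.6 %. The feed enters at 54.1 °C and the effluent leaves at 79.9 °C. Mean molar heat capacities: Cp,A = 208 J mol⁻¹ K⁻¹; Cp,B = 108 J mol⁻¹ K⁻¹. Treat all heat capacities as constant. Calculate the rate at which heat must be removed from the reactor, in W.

Q_out = 23500 W

Extent of reaction ξ = 0.746 × 39.6 = 29.542 mol/min
Reaction term: ξ·ΔH°_rxn = 29.542 × -55.4 = -1636.6 kJ/min
Sensible, feed 54.1→25 °C: -239.69 kJ/min
Outlet flows (mol/min): A 10.058, B 59.083
Sensible, products 25→79.9 °C: 465.17 kJ/min
Q = ΔH = -1411.1 kJ/min = -23.519 kW
Heat removed = 23519 W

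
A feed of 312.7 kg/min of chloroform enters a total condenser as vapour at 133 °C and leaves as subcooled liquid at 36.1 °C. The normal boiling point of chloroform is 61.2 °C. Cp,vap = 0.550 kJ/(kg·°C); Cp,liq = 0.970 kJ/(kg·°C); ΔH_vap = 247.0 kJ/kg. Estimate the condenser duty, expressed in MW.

vapour 133→61.2 °C: -39.49 kJ/kg
condensation at 61.2 °C: -247 kJ/kg
liquid 61.2→36.1 °C: -24.347 kJ/kg
Δh = -39.49 + -247 + -24.347 = -310.84 kJ/kg
Q = ṁ·Δh = 312.7 kg/min × -310.84 kJ/kg = -97199 kJ/min
|Q| = 1620 kW = 1.62 MW

Q_c = 1.62 MW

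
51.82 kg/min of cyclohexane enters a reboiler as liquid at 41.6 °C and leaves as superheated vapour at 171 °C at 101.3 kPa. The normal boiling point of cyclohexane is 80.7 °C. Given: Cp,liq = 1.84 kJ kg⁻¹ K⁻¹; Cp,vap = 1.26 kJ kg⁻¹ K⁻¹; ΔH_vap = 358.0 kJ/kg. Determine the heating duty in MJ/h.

liquid 41.6→80.7 °C: 71.944 kJ/kg
vaporisation at 80.7 °C: 358 kJ/kg
vapour 80.7→171 °C: 113.78 kJ/kg
Δh = 71.944 + 358 + 113.78 = 543.72 kJ/kg
Q = ṁ·Δh = 51.82 kg/min × 543.72 kJ/kg = 28176 kJ/min
|Q| = 469.59 kW = 1690.5 MJ/h

Q = 1690 MJ/h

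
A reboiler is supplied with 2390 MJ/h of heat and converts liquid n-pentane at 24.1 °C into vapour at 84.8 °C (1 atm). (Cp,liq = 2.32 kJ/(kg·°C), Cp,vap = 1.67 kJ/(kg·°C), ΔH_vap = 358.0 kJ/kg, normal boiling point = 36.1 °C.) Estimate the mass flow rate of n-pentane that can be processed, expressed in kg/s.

Δh = 2.32×(36.1−24.1) + 358.0 + 1.67×(84.8−36.1) = 467.17 kJ/kg
Q = 2390 MJ/h = 663.89 kJ/s = 663.89 kJ/s
ṁ = Q/Δh = 663.89 / 467.17 = 1.4211 kg/s

ṁ = 1.42 kg/s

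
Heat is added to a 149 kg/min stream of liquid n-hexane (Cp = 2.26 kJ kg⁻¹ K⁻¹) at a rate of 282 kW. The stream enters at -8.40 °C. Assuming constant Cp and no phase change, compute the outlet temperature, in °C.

Q = 282 kW = 16920 kJ/min
ΔT = Q/(ṁ·Cp) = 16920/(149×2.26) = 50.246 K
T_out = -8.40 + 50.246 = 41.846 °C

T_out = 41.8 °C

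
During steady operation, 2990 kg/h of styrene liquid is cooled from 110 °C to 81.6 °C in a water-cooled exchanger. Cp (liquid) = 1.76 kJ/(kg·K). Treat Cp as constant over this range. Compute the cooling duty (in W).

Q = ṁ·Cp·ΔT = 2990 × 1.76 × (81.6 − 110) = -149450 kJ/h
Converting: 149450 / 3600 s = 41.514 kW
Cooling duty = 41514 W

Q_c = 41500 W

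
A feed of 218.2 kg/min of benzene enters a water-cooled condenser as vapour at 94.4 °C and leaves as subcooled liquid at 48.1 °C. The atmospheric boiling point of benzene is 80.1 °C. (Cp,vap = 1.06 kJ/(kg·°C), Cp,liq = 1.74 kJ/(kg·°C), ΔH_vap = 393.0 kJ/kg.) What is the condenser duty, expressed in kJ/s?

vapour 94.4→80.1 °C: -15.158 kJ/kg
condensation at 80.1 °C: -393 kJ/kg
liquid 80.1→48.1 °C: -55.68 kJ/kg
Δh = -15.158 + -393 + -55.68 = -463.84 kJ/kg
Q = ṁ·Δh = 218.2 kg/min × -463.84 kJ/kg = -101210 kJ/min
|Q| = 1686.8 kW

Q_c = 1690 kJ/s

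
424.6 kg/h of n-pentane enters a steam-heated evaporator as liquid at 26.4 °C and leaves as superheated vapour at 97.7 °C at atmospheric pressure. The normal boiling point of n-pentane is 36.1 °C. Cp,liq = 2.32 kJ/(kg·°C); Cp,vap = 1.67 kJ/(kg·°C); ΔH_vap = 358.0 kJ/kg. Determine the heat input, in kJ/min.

Q = 3420 kJ/min

liquid 26.4→36.1 °C: 22.504 kJ/kg
vaporisation at 36.1 °C: 358 kJ/kg
vapour 36.1→97.7 °C: 102.87 kJ/kg
Δh = 22.504 + 358 + 102.87 = 483.38 kJ/kg
Q = ṁ·Δh = 424.6 kg/h × 483.38 kJ/kg = 205240 kJ/h
|Q| = 57.012 kW = 3420.7 kJ/min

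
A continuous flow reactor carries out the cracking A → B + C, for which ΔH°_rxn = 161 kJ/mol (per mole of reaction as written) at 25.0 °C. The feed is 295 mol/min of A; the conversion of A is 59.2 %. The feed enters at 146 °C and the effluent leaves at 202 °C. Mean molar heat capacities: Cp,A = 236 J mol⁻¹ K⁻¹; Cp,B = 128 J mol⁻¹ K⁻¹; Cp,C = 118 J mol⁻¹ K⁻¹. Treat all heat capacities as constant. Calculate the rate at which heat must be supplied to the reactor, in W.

Extent of reaction ξ = 0.592 × 295 = 174.64 mol/min
Reaction term: ξ·ΔH°_rxn = 174.64 × 161 = 28117 kJ/min
Sensible, feed 146→25 °C: -8424 kJ/min
Outlet flows (mol/min): A 120.36, B 174.64, C 174.64
Sensible, products 25→202 °C: 12632 kJ/min
Q = ΔH = 32325 kJ/min = 538.75 kW
Heat supplied = 538750 W

Q_in = 539000 W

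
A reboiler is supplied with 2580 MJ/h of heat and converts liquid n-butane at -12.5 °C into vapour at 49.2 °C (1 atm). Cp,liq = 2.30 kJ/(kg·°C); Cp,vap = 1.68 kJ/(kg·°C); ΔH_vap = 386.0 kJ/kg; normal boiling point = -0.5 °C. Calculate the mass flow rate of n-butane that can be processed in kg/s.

ṁ = 1.44 kg/s

Δh = 2.30×(-0.5−-12.5) + 386.0 + 1.68×(49.2−-0.5) = 497.1 kJ/kg
Q = 2580 MJ/h = 716.67 kJ/s = 716.67 kJ/s
ṁ = Q/Δh = 716.67 / 497.1 = 1.4417 kg/s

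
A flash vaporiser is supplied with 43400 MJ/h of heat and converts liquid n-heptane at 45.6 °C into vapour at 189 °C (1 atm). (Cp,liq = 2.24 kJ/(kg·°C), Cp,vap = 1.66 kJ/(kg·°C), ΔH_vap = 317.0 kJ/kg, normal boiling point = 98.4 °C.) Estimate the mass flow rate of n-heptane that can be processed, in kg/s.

ṁ = 20.6 kg/s

Δh = 2.24×(98.4−45.6) + 317.0 + 1.66×(189−98.4) = 585.67 kJ/kg
Q = 43400 MJ/h = 12056 kJ/s = 12056 kJ/s
ṁ = Q/Δh = 12056 / 585.67 = 20.584 kg/s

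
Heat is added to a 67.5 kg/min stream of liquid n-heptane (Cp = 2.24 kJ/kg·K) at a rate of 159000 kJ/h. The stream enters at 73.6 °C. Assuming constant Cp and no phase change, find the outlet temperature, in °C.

T_out = 91.1 °C

Q = 159000 kJ/h = 2650 kJ/min
ΔT = Q/(ṁ·Cp) = 2650/(67.5×2.24) = 17.526 K
T_out = 73.6 + 17.526 = 91.126 °C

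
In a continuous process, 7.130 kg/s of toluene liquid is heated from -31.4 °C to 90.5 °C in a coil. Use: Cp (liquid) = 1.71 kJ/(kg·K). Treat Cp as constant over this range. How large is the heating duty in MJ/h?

Q = 5350 MJ/h

Q = ṁ·Cp·ΔT = 7.130 × 1.71 × (90.5 − -31.4) = 1486.2 kJ/s
Heating duty = 5350.5 MJ/h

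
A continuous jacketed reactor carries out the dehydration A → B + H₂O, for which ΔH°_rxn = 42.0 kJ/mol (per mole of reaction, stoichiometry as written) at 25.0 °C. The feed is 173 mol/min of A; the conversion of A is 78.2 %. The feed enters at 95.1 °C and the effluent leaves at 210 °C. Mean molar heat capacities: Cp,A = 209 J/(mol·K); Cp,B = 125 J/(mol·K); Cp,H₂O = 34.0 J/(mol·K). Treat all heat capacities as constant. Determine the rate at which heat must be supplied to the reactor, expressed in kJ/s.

Q_in = 143 kJ/s

Extent of reaction ξ = 0.782 × 173 = 135.29 mol/min
Reaction term: ξ·ΔH°_rxn = 135.29 × 42.0 = 5682 kJ/min
Sensible, feed 95.1→25 °C: -2534.6 kJ/min
Outlet flows (mol/min): A 37.714, B 135.29, H₂O 135.29
Sensible, products 25→210 °C: 5437.6 kJ/min
Q = ΔH = 8585.1 kJ/min = 143.08 kW
Heat supplied = 143.08 kJ/s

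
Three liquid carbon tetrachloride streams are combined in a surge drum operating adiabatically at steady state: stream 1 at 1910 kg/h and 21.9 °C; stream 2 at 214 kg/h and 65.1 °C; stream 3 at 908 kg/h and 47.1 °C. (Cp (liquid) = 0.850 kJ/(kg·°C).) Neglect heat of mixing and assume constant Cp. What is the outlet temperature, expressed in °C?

T_out = 32.5 °C

No heat crosses the boundary, so H_out = H_in.
T_out = Σ ṁᵢCp,ᵢTᵢ / Σ ṁᵢCp,ᵢ
      = 83748 / 2577.2 = 32.496 °C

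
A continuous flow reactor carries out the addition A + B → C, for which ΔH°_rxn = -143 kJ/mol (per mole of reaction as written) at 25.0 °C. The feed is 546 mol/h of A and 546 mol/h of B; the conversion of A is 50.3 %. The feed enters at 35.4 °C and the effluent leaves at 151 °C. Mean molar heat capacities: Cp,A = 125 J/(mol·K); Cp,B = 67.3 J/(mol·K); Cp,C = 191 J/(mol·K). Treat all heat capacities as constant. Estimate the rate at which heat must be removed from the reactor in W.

Extent of reaction ξ = 0.503 × 546 = 274.64 mol/h
Reaction term: ξ·ΔH°_rxn = 274.64 × -143 = -39273 kJ/h
Sensible, feed 35.4→25 °C: -1092 kJ/h
Outlet flows (mol/h): A 271.36, B 271.36, C 274.64
Sensible, products 25→151 °C: 13184 kJ/h
Q = ΔH = -27181 kJ/h = -7.5502 kW
Heat removed = 7550.2 W

Q_out = 7550 W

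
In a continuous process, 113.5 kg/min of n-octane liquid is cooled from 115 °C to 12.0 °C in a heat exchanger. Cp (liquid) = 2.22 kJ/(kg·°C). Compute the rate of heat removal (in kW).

Q = ṁ·Cp·ΔT = 113.5 × 2.22 × (12.0 − 115) = -25953 kJ/min
Converting: 25953 / 60 s = 432.55 kW

Q_c = 433 kW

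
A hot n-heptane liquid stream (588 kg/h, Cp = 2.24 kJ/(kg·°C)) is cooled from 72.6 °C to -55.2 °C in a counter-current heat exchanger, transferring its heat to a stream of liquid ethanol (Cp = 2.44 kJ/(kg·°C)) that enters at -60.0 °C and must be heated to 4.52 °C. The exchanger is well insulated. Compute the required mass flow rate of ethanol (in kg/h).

ṁ_c = 1070 kg/h

Heat released by hot stream: Q = 588 × 2.24 × (72.6 − -55.2) = 168330 kJ/h
Energy balance on cold side (adiabatic exchanger): Q = ṁ_c·Cp_c·(T_c,out − T_c,in)
ṁ_c = 168330 / [2.44 × (4.52 − -60.0)] = 1069.2 kg/h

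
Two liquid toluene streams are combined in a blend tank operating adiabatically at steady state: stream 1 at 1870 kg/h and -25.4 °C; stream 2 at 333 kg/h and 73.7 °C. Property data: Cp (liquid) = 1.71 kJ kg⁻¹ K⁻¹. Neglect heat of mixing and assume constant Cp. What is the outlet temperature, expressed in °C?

Adiabatic, steady state ⇒ Σ ṁᵢCp,ᵢ(T_out − Tᵢ) = 0
Σ ṁᵢCp,ᵢTᵢ = 1870×1.71×-25.4 + 333×1.71×73.7 = -39255
Σ ṁᵢCp,ᵢ = 1870×1.71 + 333×1.71 = 3767.1
T_out = -39255 / 3767.1 = -10.42 °C

T_out = -10.4 °C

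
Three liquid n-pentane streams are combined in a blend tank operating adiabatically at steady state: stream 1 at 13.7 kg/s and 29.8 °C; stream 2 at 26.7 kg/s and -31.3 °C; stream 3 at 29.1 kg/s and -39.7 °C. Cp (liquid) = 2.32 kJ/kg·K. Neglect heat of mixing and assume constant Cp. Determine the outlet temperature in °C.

Energy balance with Q = 0: Σ ṁᵢCp,ᵢ(T_out − Tᵢ) = 0
T_out = Σ ṁᵢCp,ᵢTᵢ / Σ ṁᵢCp,ᵢ
      = -3671.9 / 161.24 = -22.773 °C

T_out = -22.8 °C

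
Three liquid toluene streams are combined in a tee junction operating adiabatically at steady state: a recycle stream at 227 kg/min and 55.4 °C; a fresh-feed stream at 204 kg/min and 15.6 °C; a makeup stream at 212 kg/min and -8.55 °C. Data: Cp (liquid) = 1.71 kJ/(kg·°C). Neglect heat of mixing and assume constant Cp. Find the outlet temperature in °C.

Adiabatic, steady state ⇒ Σ ṁᵢCp,ᵢ(T_out − Tᵢ) = 0
Σ ṁᵢCp,ᵢTᵢ = 227×1.71×55.4 + 204×1.71×15.6 + 212×1.71×-8.55 = 23847
Σ ṁᵢCp,ᵢ = 227×1.71 + 204×1.71 + 212×1.71 = 1099.5
T_out = 23847 / 1099.5 = 21.688 °C

T_out = 21.7 °C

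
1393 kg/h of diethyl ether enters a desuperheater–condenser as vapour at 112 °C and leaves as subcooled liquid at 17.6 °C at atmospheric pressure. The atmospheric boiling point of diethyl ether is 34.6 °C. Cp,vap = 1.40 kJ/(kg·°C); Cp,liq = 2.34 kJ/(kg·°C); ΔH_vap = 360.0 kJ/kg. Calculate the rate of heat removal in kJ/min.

vapour 112→34.6 °C: -108.36 kJ/kg
condensation at 34.6 °C: -360 kJ/kg
liquid 34.6→17.6 °C: -39.78 kJ/kg
Δh = -108.36 + -360 + -39.78 = -508.14 kJ/kg
Q = ṁ·Δh = 1393 kg/h × -508.14 kJ/kg = -707840 kJ/h
|Q| = 196.62 kW = 11797 kJ/min

Q_c = 11800 kJ/min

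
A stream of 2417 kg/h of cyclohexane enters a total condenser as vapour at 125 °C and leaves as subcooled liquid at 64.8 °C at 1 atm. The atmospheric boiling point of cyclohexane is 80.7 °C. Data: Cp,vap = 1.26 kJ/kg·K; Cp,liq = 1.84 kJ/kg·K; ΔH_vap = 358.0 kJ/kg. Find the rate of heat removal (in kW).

vapour 125→80.7 °C: -55.818 kJ/kg
condensation at 80.7 °C: -358 kJ/kg
liquid 80.7→64.8 °C: -29.256 kJ/kg
Δh = -55.818 + -358 + -29.256 = -443.07 kJ/kg
Q = ṁ·Δh = 2417 kg/h × -443.07 kJ/kg = -1.0709e+06 kJ/h
|Q| = 297.47 kW

Q_c = 297 kW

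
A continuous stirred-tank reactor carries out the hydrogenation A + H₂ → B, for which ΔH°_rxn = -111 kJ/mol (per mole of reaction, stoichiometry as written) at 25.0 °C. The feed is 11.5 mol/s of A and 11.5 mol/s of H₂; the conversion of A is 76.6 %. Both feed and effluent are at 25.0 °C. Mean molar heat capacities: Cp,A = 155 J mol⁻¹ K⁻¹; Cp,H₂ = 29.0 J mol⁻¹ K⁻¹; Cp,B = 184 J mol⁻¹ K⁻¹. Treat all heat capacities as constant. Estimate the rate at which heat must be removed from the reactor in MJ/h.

Q_out = 3520 MJ/h

Extent of reaction ξ = 0.766 × 11.5 = 8.809 mol/s
Reaction term: ξ·ΔH°_rxn = 8.809 × -111 = -977.8 kJ/s
Q = ΔH = -977.8 kJ/s = -977.8 kW
Heat removed = 3520.1 MJ/h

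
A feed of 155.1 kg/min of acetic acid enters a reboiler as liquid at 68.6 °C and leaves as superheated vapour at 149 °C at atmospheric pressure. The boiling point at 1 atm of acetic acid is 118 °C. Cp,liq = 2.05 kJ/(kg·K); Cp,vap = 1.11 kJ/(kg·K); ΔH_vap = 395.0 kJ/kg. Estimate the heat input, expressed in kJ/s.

liquid 68.6→118 °C: 101.27 kJ/kg
vaporisation at 118 °C: 395 kJ/kg
vapour 118→149 °C: 34.41 kJ/kg
Δh = 101.27 + 395 + 34.41 = 530.68 kJ/kg
Q = ṁ·Δh = 155.1 kg/min × 530.68 kJ/kg = 82308 kJ/min
|Q| = 1371.8 kW

Q = 1370 kJ/s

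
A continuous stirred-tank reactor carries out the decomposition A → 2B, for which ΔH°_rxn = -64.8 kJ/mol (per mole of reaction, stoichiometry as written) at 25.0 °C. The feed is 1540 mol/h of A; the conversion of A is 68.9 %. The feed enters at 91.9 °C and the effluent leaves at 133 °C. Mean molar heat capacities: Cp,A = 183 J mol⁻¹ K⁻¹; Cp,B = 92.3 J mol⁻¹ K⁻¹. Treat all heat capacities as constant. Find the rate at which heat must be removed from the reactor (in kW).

Q_out = 15.8 kW

Extent of reaction ξ = 0.689 × 1540 = 1061.1 mol/h
Reaction term: ξ·ΔH°_rxn = 1061.1 × -64.8 = -68757 kJ/h
Sensible, feed 91.9→25 °C: -18854 kJ/h
Outlet flows (mol/h): A 478.94, B 2122.1
Sensible, products 25→133 °C: 30620 kJ/h
Q = ΔH = -56991 kJ/h = -15.831 kW
Heat removed = 15.831 kW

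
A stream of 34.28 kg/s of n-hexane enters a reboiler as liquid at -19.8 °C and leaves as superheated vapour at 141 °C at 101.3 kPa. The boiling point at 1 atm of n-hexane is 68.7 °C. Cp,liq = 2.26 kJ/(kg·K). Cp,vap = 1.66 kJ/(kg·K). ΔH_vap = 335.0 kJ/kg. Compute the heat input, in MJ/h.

Q = 80800 MJ/h

liquid -19.8→68.7 °C: 200.01 kJ/kg
vaporisation at 68.7 °C: 335 kJ/kg
vapour 68.7→141 °C: 120.02 kJ/kg
Δh = 200.01 + 335 + 120.02 = 655.03 kJ/kg
Q = ṁ·Δh = 34.28 kg/s × 655.03 kJ/kg = 22454 kJ/s
|Q| = 22454 kW = 80836 MJ/h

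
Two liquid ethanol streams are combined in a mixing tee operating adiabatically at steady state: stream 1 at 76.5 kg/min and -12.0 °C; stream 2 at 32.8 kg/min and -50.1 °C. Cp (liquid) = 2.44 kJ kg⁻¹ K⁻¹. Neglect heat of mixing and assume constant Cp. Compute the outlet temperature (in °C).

T_out = -23.4 °C

Energy balance with Q = 0: Σ ṁᵢCp,ᵢ(T_out − Tᵢ) = 0
Σ ṁᵢCp,ᵢTᵢ = 76.5×2.44×-12.0 + 32.8×2.44×-50.1 = -6249.5
Σ ṁᵢCp,ᵢ = 76.5×2.44 + 32.8×2.44 = 266.69
T_out = -6249.5 / 266.69 = -23.433 °C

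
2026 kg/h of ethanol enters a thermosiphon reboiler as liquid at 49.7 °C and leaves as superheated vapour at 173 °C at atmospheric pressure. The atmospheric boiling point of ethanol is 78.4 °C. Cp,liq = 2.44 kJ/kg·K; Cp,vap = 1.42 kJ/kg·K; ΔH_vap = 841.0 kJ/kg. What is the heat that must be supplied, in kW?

liquid 49.7→78.4 °C: 70.028 kJ/kg
vaporisation at 78.4 °C: 841 kJ/kg
vapour 78.4→173 °C: 134.33 kJ/kg
Δh = 70.028 + 841 + 134.33 = 1045.4 kJ/kg
Q = ṁ·Δh = 2026 kg/h × 1045.4 kJ/kg = 2.1179e+06 kJ/h
|Q| = 588.31 kW

Q = 588 kW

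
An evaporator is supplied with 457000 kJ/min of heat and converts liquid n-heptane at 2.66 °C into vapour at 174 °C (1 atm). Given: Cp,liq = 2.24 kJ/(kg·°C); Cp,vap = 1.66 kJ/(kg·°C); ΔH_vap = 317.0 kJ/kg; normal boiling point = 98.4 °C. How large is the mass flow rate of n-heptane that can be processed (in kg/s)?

ṁ = 11.6 kg/s

Δh = 2.24×(98.4−2.66) + 317.0 + 1.66×(174−98.4) = 656.95 kJ/kg
Q = 457000 kJ/min = 7616.7 kJ/s = 7616.7 kJ/s
ṁ = Q/Δh = 7616.7 / 656.95 = 11.594 kg/s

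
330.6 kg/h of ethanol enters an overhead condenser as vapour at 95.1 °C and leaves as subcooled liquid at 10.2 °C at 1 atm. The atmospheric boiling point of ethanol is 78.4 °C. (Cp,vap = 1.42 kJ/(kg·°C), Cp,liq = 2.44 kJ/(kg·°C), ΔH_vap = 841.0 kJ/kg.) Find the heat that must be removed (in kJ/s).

vapour 95.1→78.4 °C: -23.714 kJ/kg
condensation at 78.4 °C: -841 kJ/kg
liquid 78.4→10.2 °C: -166.41 kJ/kg
Δh = -23.714 + -841 + -166.41 = -1031.1 kJ/kg
Q = ṁ·Δh = 330.6 kg/h × -1031.1 kJ/kg = -340890 kJ/h
|Q| = 94.691 kW

Q_c = 94.7 kJ/s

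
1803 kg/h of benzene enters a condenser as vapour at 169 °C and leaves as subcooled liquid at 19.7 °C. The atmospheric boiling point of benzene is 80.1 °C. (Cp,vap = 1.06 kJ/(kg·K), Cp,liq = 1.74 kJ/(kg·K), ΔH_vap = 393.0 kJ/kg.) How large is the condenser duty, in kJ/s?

Q_c = 297 kJ/s

vapour 169→80.1 °C: -94.234 kJ/kg
condensation at 80.1 °C: -393 kJ/kg
liquid 80.1→19.7 °C: -105.1 kJ/kg
Δh = -94.234 + -393 + -105.1 = -592.33 kJ/kg
Q = ṁ·Δh = 1803 kg/h × -592.33 kJ/kg = -1.068e+06 kJ/h
|Q| = 296.66 kW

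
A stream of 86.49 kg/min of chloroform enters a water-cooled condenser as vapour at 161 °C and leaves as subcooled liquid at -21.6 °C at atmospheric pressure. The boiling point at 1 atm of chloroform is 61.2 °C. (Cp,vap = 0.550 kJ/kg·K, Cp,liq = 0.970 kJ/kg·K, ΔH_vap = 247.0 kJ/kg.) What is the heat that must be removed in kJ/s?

Q_c = 551 kJ/s

vapour 161→61.2 °C: -54.89 kJ/kg
condensation at 61.2 °C: -247 kJ/kg
liquid 61.2→-21.6 °C: -80.316 kJ/kg
Δh = -54.89 + -247 + -80.316 = -382.21 kJ/kg
Q = ṁ·Δh = 86.49 kg/min × -382.21 kJ/kg = -33057 kJ/min
|Q| = 550.95 kW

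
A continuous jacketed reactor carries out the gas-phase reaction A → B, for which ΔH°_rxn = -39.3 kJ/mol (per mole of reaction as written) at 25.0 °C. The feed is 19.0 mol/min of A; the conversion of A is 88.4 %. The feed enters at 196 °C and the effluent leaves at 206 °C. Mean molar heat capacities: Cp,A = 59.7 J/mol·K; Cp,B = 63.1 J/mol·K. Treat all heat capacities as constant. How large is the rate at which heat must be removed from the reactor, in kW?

Extent of reaction ξ = 0.884 × 19.0 = 16.796 mol/min
Reaction term: ξ·ΔH°_rxn = 16.796 × -39.3 = -660.08 kJ/min
Sensible, feed 196→25 °C: -193.97 kJ/min
Outlet flows (mol/min): A 2.204, B 16.796
Sensible, products 25→206 °C: 215.64 kJ/min
Q = ΔH = -638.4 kJ/min = -10.64 kW
Heat removed = 10.64 kW

Q_out = 10.6 kW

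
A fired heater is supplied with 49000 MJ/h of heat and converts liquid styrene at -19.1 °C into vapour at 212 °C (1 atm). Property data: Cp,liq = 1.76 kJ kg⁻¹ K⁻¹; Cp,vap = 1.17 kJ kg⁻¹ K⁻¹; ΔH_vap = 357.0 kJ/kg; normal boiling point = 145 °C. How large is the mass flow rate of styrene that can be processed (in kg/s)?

ṁ = 18.8 kg/s

Δh = 1.76×(145−-19.1) + 357.0 + 1.17×(212−145) = 724.21 kJ/kg
Q = 49000 MJ/h = 13611 kJ/s = 13611 kJ/s
ṁ = Q/Δh = 13611 / 724.21 = 18.795 kg/s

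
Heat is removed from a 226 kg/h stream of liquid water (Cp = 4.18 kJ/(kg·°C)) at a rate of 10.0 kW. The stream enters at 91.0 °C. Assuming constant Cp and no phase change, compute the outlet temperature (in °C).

T_out = 52.9 °C

Q = 10.0 kW = 36000 kJ/h
ΔT = Q/(ṁ·Cp) = 36000/(226×4.18) = 38.108 K
T_out = 91.0 − 38.108 = 52.892 °C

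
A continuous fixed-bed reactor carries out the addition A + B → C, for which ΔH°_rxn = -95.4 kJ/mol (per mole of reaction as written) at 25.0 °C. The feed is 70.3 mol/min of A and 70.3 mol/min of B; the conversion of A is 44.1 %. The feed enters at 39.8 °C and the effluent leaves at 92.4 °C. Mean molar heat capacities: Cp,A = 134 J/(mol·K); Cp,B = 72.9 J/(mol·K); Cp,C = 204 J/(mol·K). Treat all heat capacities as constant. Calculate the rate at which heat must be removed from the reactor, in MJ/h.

Q_out = 132 MJ/h

Extent of reaction ξ = 0.441 × 70.3 = 31.002 mol/min
Reaction term: ξ·ΔH°_rxn = 31.002 × -95.4 = -2957.6 kJ/min
Sensible, feed 39.8→25 °C: -215.27 kJ/min
Outlet flows (mol/min): A 39.298, B 39.298, C 31.002
Sensible, products 25→92.4 °C: 974.28 kJ/min
Q = ΔH = -2198.6 kJ/min = -36.643 kW
Heat removed = 131.92 MJ/h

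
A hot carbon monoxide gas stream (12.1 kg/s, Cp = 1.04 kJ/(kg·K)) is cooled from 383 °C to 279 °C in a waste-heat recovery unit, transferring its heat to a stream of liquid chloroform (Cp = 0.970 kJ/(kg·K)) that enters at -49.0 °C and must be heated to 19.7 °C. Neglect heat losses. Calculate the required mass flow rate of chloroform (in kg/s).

Heat released by hot stream: Q = 12.1 × 1.04 × (383 − 279) = 1308.7 kJ/s
Energy balance on cold side (adiabatic exchanger): Q = ṁ_c·Cp_c·(T_c,out − T_c,in)
ṁ_c = 1308.7 / [0.970 × (19.7 − -49.0)] = 19.639 kg/s

ṁ_c = 19.6 kg/s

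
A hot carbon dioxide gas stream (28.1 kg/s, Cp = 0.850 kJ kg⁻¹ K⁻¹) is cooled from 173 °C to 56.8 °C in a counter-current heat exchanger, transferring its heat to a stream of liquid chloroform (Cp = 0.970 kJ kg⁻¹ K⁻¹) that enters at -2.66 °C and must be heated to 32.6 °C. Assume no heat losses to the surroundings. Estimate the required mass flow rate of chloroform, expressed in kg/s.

ṁ_c = 81.1 kg/s

Heat released by hot stream: Q = 28.1 × 0.850 × (173 − 56.8) = 2775.4 kJ/s
Energy balance on cold side (adiabatic exchanger): Q = ṁ_c·Cp_c·(T_c,out − T_c,in)
ṁ_c = 2775.4 / [0.970 × (32.6 − -2.66)] = 81.148 kg/s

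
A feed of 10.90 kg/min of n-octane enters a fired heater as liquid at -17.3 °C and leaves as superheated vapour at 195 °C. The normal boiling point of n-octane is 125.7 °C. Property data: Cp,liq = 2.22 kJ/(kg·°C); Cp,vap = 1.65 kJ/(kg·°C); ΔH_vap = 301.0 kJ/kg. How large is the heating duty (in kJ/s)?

liquid -17.3→125.7 °C: 317.46 kJ/kg
vaporisation at 125.7 °C: 301 kJ/kg
vapour 125.7→195 °C: 114.34 kJ/kg
Δh = 317.46 + 301 + 114.34 = 732.81 kJ/kg
Q = ṁ·Δh = 10.90 kg/min × 732.81 kJ/kg = 7987.6 kJ/min
|Q| = 133.13 kW

Q = 133 kJ/s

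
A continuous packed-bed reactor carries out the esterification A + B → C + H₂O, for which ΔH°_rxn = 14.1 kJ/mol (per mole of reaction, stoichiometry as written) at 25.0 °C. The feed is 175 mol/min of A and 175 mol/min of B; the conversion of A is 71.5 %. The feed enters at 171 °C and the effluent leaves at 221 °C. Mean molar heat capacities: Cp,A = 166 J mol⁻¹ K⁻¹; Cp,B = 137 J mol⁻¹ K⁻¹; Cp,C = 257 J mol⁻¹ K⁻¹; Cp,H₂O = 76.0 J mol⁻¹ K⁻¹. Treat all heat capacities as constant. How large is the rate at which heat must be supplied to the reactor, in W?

Extent of reaction ξ = 0.715 × 175 = 125.12 mol/min
Reaction term: ξ·ΔH°_rxn = 125.12 × 14.1 = 1764.3 kJ/min
Sensible, feed 171→25 °C: -7741.6 kJ/min
Outlet flows (mol/min): A 49.875, B 49.875, C 125.12, H₂O 125.12
Sensible, products 25→221 °C: 11129 kJ/min
Q = ΔH = 5151.2 kJ/min = 85.854 kW
Heat supplied = 85854 W

Q_in = 85900 W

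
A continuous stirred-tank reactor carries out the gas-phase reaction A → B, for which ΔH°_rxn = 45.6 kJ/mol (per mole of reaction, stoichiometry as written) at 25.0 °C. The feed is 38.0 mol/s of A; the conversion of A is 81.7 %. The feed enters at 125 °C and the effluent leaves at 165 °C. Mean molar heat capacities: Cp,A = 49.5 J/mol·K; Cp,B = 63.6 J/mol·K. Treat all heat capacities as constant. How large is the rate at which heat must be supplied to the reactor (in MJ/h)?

Extent of reaction ξ = 0.817 × 38.0 = 31.046 mol/s
Reaction term: ξ·ΔH°_rxn = 31.046 × 45.6 = 1415.7 kJ/s
Sensible, feed 125→25 °C: -188.1 kJ/s
Outlet flows (mol/s): A 6.954, B 31.046
Sensible, products 25→165 °C: 324.62 kJ/s
Q = ΔH = 1552.2 kJ/s = 1552.2 kW
Heat supplied = 5588 MJ/h

Q_in = 5590 MJ/h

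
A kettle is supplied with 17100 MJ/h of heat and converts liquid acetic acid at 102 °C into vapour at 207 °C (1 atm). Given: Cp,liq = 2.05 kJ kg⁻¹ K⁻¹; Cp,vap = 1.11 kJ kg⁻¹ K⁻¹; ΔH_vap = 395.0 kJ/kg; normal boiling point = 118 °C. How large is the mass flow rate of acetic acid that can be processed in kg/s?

Δh = 2.05×(118−102) + 395.0 + 1.11×(207−118) = 526.59 kJ/kg
Q = 17100 MJ/h = 4750 kJ/s = 4750 kJ/s
ṁ = Q/Δh = 4750 / 526.59 = 9.0203 kg/s

ṁ = 9.02 kg/s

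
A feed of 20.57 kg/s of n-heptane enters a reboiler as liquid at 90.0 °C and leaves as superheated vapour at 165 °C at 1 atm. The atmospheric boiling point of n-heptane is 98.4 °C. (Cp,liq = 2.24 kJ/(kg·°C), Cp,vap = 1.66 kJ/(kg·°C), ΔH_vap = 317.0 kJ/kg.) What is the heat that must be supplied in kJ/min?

liquid 90.0→98.4 °C: 18.816 kJ/kg
vaporisation at 98.4 °C: 317 kJ/kg
vapour 98.4→165 °C: 110.56 kJ/kg
Δh = 18.816 + 317 + 110.56 = 446.37 kJ/kg
Q = ṁ·Δh = 20.57 kg/s × 446.37 kJ/kg = 9181.9 kJ/s
|Q| = 9181.9 kW = 550910 kJ/min

Q = 551000 kJ/min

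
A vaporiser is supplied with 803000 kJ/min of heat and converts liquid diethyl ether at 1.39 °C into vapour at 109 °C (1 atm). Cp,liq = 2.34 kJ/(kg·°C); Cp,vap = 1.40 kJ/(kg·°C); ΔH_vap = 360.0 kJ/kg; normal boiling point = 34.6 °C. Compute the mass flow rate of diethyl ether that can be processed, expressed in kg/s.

Δh = 2.34×(34.6−1.39) + 360.0 + 1.40×(109−34.6) = 541.87 kJ/kg
Q = 803000 kJ/min = 13383 kJ/s = 13383 kJ/s
ṁ = Q/Δh = 13383 / 541.87 = 24.698 kg/s

ṁ = 24.7 kg/s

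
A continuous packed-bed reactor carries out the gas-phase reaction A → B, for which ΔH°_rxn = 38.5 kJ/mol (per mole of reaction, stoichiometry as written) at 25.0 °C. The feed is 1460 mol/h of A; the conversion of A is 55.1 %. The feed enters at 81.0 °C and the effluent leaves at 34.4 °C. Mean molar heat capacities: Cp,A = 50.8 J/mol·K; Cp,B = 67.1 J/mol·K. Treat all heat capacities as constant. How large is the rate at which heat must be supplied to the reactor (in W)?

Extent of reaction ξ = 0.551 × 1460 = 804.46 mol/h
Reaction term: ξ·ΔH°_rxn = 804.46 × 38.5 = 30972 kJ/h
Sensible, feed 81.0→25 °C: -4153.4 kJ/h
Outlet flows (mol/h): A 655.54, B 804.46
Sensible, products 25→34.4 °C: 820.44 kJ/h
Q = ΔH = 27639 kJ/h = 7.6774 kW
Heat supplied = 7677.4 W

Q_in = 7680 W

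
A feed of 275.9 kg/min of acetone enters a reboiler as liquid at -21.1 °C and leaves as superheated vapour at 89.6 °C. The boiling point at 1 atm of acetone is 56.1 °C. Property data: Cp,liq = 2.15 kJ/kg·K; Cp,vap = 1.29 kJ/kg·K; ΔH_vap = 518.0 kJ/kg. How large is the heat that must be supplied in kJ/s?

Q = 3340 kJ/s

liquid -21.1→56.1 °C: 165.98 kJ/kg
vaporisation at 56.1 °C: 518 kJ/kg
vapour 56.1→89.6 °C: 43.215 kJ/kg
Δh = 165.98 + 518 + 43.215 = 727.19 kJ/kg
Q = ṁ·Δh = 275.9 kg/min × 727.19 kJ/kg = 200630 kJ/min
|Q| = 3343.9 kW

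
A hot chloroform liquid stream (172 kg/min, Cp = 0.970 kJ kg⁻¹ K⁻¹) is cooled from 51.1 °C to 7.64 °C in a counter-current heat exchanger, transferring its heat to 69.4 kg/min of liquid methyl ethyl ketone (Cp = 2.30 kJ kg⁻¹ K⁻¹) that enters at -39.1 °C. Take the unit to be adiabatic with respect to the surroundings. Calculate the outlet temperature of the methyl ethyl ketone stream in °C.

T_c,out = 6.33 °C

Heat released by hot stream: Q = 172 × 0.970 × (51.1 − 7.64) = 7250.9 kJ/min
Energy balance on cold side (adiabatic exchanger): Q = ṁ_c·Cp_c·(T_c,out − T_c,in)
T_c,out = -39.1 + 7250.9/(69.4 × 2.30) = 6.3258 °C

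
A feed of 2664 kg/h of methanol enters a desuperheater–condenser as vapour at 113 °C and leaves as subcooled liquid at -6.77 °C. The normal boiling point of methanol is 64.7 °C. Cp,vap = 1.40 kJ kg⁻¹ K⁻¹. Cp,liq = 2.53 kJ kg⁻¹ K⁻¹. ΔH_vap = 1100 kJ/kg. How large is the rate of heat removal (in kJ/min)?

vapour 113→64.7 °C: -67.62 kJ/kg
condensation at 64.7 °C: -1100 kJ/kg
liquid 64.7→-6.77 °C: -180.82 kJ/kg
Δh = -67.62 + -1100 + -180.82 = -1348.4 kJ/kg
Q = ṁ·Δh = 2664 kg/h × -1348.4 kJ/kg = -3.5922e+06 kJ/h
|Q| = 997.84 kW = 59871 kJ/min

Q_c = 59900 kJ/min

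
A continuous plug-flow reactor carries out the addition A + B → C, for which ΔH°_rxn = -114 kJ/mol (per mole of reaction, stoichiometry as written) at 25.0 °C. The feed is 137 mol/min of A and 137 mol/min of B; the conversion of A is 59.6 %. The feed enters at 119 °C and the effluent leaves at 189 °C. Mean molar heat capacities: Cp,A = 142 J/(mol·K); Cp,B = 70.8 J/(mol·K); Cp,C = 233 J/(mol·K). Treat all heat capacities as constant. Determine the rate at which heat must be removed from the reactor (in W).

Extent of reaction ξ = 0.596 × 137 = 81.652 mol/min
Reaction term: ξ·ΔH°_rxn = 81.652 × -114 = -9308.3 kJ/min
Sensible, feed 119→25 °C: -2740.4 kJ/min
Outlet flows (mol/min): A 55.348, B 55.348, C 81.652
Sensible, products 25→189 °C: 5051.7 kJ/min
Q = ΔH = -6997.1 kJ/min = -116.62 kW
Heat removed = 116620 W

Q_out = 117000 W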